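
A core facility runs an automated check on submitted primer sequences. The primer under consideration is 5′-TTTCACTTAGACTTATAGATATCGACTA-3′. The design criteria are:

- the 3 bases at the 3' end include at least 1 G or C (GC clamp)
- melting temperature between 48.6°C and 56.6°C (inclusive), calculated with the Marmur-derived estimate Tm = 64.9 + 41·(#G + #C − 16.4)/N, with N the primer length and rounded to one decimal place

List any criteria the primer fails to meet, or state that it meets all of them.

Meets all criteria.

Base counts: A=9, T=11, G=3, C=5 (length 28).
GC clamp: 3' end CTA has 1 G/C ✓
Tm: Tm = 64.9 + 41·(8 − 16.4)/28 = 52.6°C ✓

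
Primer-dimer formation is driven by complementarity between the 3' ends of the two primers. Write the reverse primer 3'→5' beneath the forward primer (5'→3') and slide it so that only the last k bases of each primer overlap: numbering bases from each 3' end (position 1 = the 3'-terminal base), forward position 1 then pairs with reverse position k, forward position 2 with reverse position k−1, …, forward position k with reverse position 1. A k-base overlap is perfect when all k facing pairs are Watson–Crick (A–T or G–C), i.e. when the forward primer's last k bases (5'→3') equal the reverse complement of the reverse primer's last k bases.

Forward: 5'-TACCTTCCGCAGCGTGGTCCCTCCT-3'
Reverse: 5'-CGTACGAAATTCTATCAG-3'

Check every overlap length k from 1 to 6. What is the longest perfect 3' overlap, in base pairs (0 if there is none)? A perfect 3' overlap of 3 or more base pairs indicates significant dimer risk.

Longest perfect overlap: 2 complementary base pairs; below the dimer-risk threshold (threshold 3).

Last 6 bases (5'→3') — forward …CCTCCT, reverse …TATCAG.
Reverse complement of the reverse primer's last 6 bases: CTGATA; its first k bases are the reverse complement of the reverse primer's last k bases, so a perfect k-base overlap needs the forward primer's last k bases to equal them.
Comparing (forward last k vs required): k=1: T vs C ✗; k=2: CT vs CT ✓; k=3: CCT vs CTG ✗; k=4: TCCT vs CTGA ✗; k=5: CTCCT vs CTGAT ✗; k=6: CCTCCT vs CTGATA ✗.
Only k = 2 is perfect, so the longest perfect 3' overlap is 2.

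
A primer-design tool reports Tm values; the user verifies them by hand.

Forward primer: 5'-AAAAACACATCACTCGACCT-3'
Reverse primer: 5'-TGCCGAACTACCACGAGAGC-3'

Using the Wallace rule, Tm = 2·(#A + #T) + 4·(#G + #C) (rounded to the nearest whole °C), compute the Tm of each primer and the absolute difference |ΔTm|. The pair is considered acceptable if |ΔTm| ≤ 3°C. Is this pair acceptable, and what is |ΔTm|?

Forward: A=9 T=3 G=1 C=7 → Tm = 2·12 + 4·8 = 56°C.
Reverse: A=6 T=2 G=5 C=7 → Tm = 2·8 + 4·12 = 64°C.
|ΔTm| = |56 − 64| = 8°C, > 3°C.

|ΔTm| = 8°C; the pair is not acceptable.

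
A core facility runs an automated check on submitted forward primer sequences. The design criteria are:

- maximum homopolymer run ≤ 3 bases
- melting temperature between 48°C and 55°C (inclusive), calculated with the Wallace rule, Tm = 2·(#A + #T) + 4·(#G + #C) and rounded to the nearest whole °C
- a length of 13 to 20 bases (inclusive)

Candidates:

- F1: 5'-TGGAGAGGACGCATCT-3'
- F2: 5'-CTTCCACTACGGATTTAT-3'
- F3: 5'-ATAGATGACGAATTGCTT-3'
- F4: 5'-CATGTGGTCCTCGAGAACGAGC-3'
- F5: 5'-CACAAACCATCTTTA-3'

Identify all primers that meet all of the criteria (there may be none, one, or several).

F1 (16 nt, A=4 T=3 G=6 C=3): longest run = 2 ✓; Tm = 2·7 + 4·9 = 50°C ✓; length 16 ✓ — passes.
F2 (18 nt, A=4 T=7 G=2 C=5): longest run = 3 ✓; Tm = 2·11 + 4·7 = 50°C ✓; length 18 ✓ — passes.
F3 (18 nt, A=6 T=6 G=4 C=2): longest run = 2 ✓; Tm = 2·12 + 4·6 = 48°C ✓; length 18 ✓ — passes.
F4 (22 nt, A=5 T=4 G=7 C=6): longest run = 2 ✓; Tm = 2·9 + 4·13 = 70°C, outside 48–55°C ✗; length 22, outside 13–20 ✗ — fails.
F5 (15 nt, A=6 T=4 G=0 C=5): longest run = 3 ✓; Tm = 2·10 + 4·5 = 40°C, outside 48–55°C ✗; length 15 ✓ — fails.

F1, F2 and F3.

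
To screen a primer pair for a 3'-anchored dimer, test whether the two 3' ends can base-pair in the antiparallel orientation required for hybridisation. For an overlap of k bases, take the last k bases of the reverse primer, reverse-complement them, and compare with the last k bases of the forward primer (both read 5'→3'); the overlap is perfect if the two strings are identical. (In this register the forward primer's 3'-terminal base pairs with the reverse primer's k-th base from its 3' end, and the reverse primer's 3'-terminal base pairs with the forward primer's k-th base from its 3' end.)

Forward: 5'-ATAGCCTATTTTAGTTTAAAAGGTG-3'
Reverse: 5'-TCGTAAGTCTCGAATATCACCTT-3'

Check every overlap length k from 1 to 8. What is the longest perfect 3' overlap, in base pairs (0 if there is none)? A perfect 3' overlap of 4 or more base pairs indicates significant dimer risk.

Longest perfect overlap: 6 complementary base pairs; significant dimer risk (threshold 4).

Last 8 bases (5'→3') — forward …AAAAGGTG, reverse …ATCACCTT.
Reverse complement of the reverse primer's last 8 bases: AAGGTGAT; its first k bases are the reverse complement of the reverse primer's last k bases, so a perfect k-base overlap needs the forward primer's last k bases to equal them.
Comparing (forward last k vs required): k=1: G vs A ✗; k=2: TG vs AA ✗; k=3: GTG vs AAG ✗; k=4: GGTG vs AAGG ✗; k=5: AGGTG vs AAGGT ✗; k=6: AAGGTG vs AAGGTG ✓; k=7: AAAGGTG vs AAGGTGA ✗; k=8: AAAAGGTG vs AAGGTGAT ✗.
Only k = 6 is perfect, so the longest perfect 3' overlap is 6.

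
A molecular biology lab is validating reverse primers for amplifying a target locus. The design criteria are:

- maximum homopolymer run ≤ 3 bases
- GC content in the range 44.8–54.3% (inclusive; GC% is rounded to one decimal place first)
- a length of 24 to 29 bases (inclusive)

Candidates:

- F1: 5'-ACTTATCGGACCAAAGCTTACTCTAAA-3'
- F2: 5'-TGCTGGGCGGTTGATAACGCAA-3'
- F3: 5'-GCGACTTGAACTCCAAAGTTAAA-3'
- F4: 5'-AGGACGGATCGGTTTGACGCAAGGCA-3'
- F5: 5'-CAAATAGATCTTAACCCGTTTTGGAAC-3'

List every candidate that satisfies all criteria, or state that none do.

F1 (27 nt, A=10 T=7 G=3 C=7): longest run = 3 ✓; GC 10/27 = 37.0%, outside 44.8–54.3% ✗; length 27 ✓ — fails.
F2 (22 nt, A=5 T=5 G=8 C=4): longest run = 3 ✓; GC 12/22 = 54.5%, outside 44.8–54.3% ✗; length 22, outside 24–29 ✗ — fails.
F3 (23 nt, A=9 T=5 G=4 C=5): longest run = 3 ✓; GC 9/23 = 39.1%, outside 44.8–54.3% ✗; length 23, outside 24–29 ✗ — fails.
F4 (26 nt, A=7 T=4 G=10 C=5): longest run = 3 ✓; GC 15/26 = 57.7%, outside 44.8–54.3% ✗; length 26 ✓ — fails.
F5 (27 nt, A=9 T=8 G=4 C=6): longest run = 4, exceeds 3 ✗; GC 10/27 = 37.0%, outside 44.8–54.3% ✗; length 27 ✓ — fails.

None of the candidates satisfy all criteria.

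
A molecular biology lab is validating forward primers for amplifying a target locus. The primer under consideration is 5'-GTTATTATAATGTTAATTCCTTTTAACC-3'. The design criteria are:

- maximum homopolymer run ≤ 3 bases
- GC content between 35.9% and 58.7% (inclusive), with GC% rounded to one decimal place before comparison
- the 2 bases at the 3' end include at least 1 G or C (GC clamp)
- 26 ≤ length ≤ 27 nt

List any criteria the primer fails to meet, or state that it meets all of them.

Fails: homopolymer run, GC content, length.

Base counts: A=8, T=14, G=2, C=4 (length 28).
homopolymer run: longest run = 4, exceeds 3 ✗
GC content: GC 6/28 = 21.4%, outside 35.9–58.7% ✗
GC clamp: 3' end CC has 2 G/C ✓
length: length 28, outside 26–27 ✗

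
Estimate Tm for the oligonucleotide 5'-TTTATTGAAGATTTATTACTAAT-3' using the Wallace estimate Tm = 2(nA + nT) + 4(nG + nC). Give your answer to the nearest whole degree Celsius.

Base counts: A=8, T=12, G=2, C=1 (length 23).
Tm = 2·(8+12) + 4·(2+1) = 2·20 + 4·3 = 40 + 12 = 52°C.

52°C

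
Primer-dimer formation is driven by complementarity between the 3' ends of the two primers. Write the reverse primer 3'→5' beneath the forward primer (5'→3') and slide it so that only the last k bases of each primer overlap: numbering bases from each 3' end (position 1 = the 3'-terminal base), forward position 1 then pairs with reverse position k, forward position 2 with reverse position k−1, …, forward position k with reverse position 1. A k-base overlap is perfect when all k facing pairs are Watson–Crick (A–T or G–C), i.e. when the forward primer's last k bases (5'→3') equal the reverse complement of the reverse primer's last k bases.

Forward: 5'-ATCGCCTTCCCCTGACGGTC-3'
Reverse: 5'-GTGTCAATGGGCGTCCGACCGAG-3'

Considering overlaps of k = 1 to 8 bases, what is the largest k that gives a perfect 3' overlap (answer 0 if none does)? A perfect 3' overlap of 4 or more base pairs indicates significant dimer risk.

Longest perfect overlap: 1 complementary base pair; below the dimer-risk threshold (threshold 4).

Last 8 bases (5'→3') — forward …TGACGGTC, reverse …CGACCGAG.
Reverse complement of the reverse primer's last 8 bases: CTCGGTCG; its first k bases are the reverse complement of the reverse primer's last k bases, so a perfect k-base overlap needs the forward primer's last k bases to equal them.
Comparing (forward last k vs required): k=1: C vs C ✓; k=2: TC vs CT ✗; k=3: GTC vs CTC ✗; k=4: GGTC vs CTCG ✗; k=5: CGGTC vs CTCGG ✗; k=6: ACGGTC vs CTCGGT ✗; k=7: GACGGTC vs CTCGGTC ✗; k=8: TGACGGTC vs CTCGGTCG ✗.
Only k = 1 is perfect, so the longest perfect 3' overlap is 1.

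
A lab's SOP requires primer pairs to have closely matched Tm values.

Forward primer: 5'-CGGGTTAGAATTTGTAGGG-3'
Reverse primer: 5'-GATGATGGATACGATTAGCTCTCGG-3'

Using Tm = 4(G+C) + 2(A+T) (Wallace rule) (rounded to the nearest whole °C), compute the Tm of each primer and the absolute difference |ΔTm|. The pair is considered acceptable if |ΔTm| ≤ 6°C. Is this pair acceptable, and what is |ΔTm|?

|ΔTm| = 18°C; the pair is not acceptable.

Forward: A=4 T=6 G=8 C=1 → Tm = 2·10 + 4·9 = 56°C.
Reverse: A=6 T=7 G=8 C=4 → Tm = 2·13 + 4·12 = 74°C.
|ΔTm| = |56 − 74| = 18°C, > 6°C.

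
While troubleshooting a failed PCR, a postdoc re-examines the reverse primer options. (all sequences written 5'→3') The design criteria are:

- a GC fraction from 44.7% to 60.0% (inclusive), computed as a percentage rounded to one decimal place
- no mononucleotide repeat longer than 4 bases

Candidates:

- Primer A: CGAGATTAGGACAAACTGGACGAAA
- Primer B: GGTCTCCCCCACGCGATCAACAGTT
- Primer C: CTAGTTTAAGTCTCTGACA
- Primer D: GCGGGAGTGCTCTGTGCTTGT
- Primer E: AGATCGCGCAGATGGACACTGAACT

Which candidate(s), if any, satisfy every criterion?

Primer A (25 nt, A=11 T=3 G=7 C=4): GC 11/25 = 44.0%, outside 44.7–60.0% ✗; longest run = 3 ✓ — fails.
Primer B (25 nt, A=5 T=5 G=5 C=10): GC 15/25 = 60.0% ✓; longest run = 5, exceeds 4 ✗ — fails.
Primer C (19 nt, A=5 T=7 G=3 C=4): GC 7/19 = 36.8%, outside 44.7–60.0% ✗; longest run = 3 ✓ — fails.
Primer D (21 nt, A=1 T=7 G=9 C=4): GC 13/21 = 61.9%, outside 44.7–60.0% ✗; longest run = 3 ✓ — fails.
Primer E (25 nt, A=8 T=4 G=7 C=6): GC 13/25 = 52.0% ✓; longest run = 2 ✓ — passes.

Primer E only.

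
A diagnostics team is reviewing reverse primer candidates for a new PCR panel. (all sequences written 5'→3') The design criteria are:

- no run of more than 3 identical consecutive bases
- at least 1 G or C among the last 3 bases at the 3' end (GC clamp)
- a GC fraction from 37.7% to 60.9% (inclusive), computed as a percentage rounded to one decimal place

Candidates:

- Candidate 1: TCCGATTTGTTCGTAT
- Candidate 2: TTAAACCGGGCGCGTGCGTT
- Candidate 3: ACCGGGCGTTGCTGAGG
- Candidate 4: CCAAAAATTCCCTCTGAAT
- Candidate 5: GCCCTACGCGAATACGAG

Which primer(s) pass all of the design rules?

Candidate 2 only.

Candidate 1 (16 nt, A=2 T=8 G=3 C=3): longest run = 3 ✓; 3' end TAT has 0 G/C, need ≥1 ✗; GC 6/16 = 37.5%, outside 37.7–60.9% ✗ — fails.
Candidate 2 (20 nt, A=3 T=5 G=7 C=5): longest run = 3 ✓; 3' end GTT has 1 G/C ✓; GC 12/20 = 60.0% ✓ — passes.
Candidate 3 (17 nt, A=2 T=3 G=8 C=4): longest run = 3 ✓; 3' end AGG has 2 G/C ✓; GC 12/17 = 70.6%, outside 37.7–60.9% ✗ — fails.
Candidate 4 (19 nt, A=7 T=5 G=1 C=6): longest run = 5, exceeds 3 ✗; 3' end AAT has 0 G/C, need ≥1 ✗; GC 7/19 = 36.8%, outside 37.7–60.9% ✗ — fails.
Candidate 5 (18 nt, A=5 T=2 G=5 C=6): longest run = 3 ✓; 3' end GAG has 2 G/C ✓; GC 11/18 = 61.1%, outside 37.7–60.9% ✗ — fails.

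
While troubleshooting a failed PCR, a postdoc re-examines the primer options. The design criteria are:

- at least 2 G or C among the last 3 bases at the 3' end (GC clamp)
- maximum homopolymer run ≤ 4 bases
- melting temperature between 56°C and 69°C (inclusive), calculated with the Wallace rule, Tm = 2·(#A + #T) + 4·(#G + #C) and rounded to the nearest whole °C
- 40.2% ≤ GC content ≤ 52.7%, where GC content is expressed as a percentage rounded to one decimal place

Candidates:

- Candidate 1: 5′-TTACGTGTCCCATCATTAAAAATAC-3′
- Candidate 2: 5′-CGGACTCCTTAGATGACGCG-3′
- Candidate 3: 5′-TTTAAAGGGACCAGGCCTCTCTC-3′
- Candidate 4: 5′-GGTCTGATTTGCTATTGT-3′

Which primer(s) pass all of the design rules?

Candidate 1 (25 nt, A=9 T=8 G=2 C=6): 3' end TAC has 1 G/C, need ≥2 ✗; longest run = 5, exceeds 4 ✗; Tm = 2·17 + 4·8 = 66°C ✓; GC 8/25 = 32.0%, outside 40.2–52.7% ✗ — fails.
Candidate 2 (20 nt, A=4 T=4 G=6 C=6): 3' end GCG has 3 G/C ✓; longest run = 2 ✓; Tm = 2·8 + 4·12 = 64°C ✓; GC 12/20 = 60.0%, outside 40.2–52.7% ✗ — fails.
Candidate 3 (23 nt, A=5 T=6 G=5 C=7): 3' end CTC has 2 G/C ✓; longest run = 3 ✓; Tm = 2·11 + 4·12 = 70°C, outside 56–69°C ✗; GC 12/23 = 52.2% ✓ — fails.
Candidate 4 (18 nt, A=2 T=9 G=5 C=2): 3' end TGT has 1 G/C, need ≥2 ✗; longest run = 3 ✓; Tm = 2·11 + 4·7 = 50°C, outside 56–69°C ✗; GC 7/18 = 38.9%, outside 40.2–52.7% ✗ — fails.

None of the candidates satisfy all criteria.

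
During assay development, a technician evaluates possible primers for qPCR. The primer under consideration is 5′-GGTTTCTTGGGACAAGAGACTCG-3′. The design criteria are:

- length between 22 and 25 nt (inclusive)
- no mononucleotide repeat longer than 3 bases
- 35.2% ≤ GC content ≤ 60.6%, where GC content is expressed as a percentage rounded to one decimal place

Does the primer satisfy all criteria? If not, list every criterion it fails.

Meets all criteria.

Base counts: A=5, T=6, G=8, C=4 (length 23).
length: length 23 ✓
homopolymer run: longest run = 3 ✓
GC content: GC 12/23 = 52.2% ✓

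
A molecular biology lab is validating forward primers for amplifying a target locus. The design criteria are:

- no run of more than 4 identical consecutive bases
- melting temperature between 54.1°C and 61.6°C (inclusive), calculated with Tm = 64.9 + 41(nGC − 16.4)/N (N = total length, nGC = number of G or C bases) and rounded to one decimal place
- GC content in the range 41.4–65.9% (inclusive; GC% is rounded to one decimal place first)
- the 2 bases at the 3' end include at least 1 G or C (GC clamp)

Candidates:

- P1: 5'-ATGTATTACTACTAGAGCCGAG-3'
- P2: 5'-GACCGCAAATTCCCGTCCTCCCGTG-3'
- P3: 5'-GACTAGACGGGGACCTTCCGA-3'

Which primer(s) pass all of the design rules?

P3 only.

P1 (22 nt, A=7 T=6 G=5 C=4): longest run = 2 ✓; Tm = 64.9 + 41·(9 − 16.4)/22 = 51.1°C, outside 54.1–61.6°C ✗; GC 9/22 = 40.9%, outside 41.4–65.9% ✗; 3' end AG has 1 G/C ✓ — fails.
P2 (25 nt, A=4 T=5 G=5 C=11): longest run = 3 ✓; Tm = 64.9 + 41·(16 − 16.4)/25 = 64.2°C, outside 54.1–61.6°C ✗; GC 16/25 = 64.0% ✓; 3' end TG has 1 G/C ✓ — fails.
P3 (21 nt, A=5 T=3 G=7 C=6): longest run = 4 ✓; Tm = 64.9 + 41·(13 − 16.4)/21 = 58.3°C ✓; GC 13/21 = 61.9% ✓; 3' end GA has 1 G/C ✓ — passes.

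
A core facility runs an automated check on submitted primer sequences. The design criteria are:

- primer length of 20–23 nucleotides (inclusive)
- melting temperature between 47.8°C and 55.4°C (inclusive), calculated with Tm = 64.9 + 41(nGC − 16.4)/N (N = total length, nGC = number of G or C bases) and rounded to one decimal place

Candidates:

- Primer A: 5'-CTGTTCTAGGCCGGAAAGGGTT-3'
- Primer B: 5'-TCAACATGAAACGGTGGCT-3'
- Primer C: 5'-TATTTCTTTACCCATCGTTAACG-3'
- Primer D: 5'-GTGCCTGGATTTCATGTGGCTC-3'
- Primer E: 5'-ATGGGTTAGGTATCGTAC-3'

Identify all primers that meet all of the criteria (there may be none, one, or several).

Primer A (22 nt, A=4 T=6 G=8 C=4): length 22 ✓; Tm = 64.9 + 41·(12 − 16.4)/22 = 56.7°C, outside 47.8–55.4°C ✗ — fails.
Primer B (19 nt, A=6 T=4 G=5 C=4): length 19, outside 20–23 ✗; Tm = 64.9 + 41·(9 − 16.4)/19 = 48.9°C ✓ — fails.
Primer C (23 nt, A=5 T=10 G=2 C=6): length 23 ✓; Tm = 64.9 + 41·(8 − 16.4)/23 = 49.9°C ✓ — passes.
Primer D (22 nt, A=2 T=8 G=7 C=5): length 22 ✓; Tm = 64.9 + 41·(12 − 16.4)/22 = 56.7°C, outside 47.8–55.4°C ✗ — fails.
Primer E (18 nt, A=4 T=6 G=6 C=2): length 18, outside 20–23 ✗; Tm = 64.9 + 41·(8 − 16.4)/18 = 45.8°C, outside 47.8–55.4°C ✗ — fails.

Primer C only.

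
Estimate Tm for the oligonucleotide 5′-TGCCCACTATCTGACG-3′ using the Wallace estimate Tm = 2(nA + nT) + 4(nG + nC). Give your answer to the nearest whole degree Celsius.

Base counts: A=3, T=4, G=3, C=6 (length 16).
Tm = 2·(3+4) + 4·(3+6) = 2·7 + 4·9 = 14 + 36 = 50°C.

50°C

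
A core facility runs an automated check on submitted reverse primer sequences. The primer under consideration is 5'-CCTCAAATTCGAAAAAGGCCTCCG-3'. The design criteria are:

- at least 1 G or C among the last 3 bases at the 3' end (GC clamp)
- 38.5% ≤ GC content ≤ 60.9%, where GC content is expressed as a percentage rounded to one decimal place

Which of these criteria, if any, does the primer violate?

Base counts: A=8, T=4, G=4, C=8 (length 24).
GC clamp: 3' end CCG has 3 G/C ✓
GC content: GC 12/24 = 50.0% ✓

Meets all criteria.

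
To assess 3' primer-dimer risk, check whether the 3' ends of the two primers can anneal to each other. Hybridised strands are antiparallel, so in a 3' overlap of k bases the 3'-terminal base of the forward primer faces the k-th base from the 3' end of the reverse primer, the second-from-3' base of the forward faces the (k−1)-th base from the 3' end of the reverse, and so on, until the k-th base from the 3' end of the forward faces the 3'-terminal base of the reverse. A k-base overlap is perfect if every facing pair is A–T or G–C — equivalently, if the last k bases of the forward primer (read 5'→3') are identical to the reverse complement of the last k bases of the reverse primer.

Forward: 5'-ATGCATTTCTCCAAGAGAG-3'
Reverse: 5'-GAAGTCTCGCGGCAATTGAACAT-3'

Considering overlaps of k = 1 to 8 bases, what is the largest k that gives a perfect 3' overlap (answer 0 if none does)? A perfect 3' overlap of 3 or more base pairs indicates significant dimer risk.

Last 8 bases (5'→3') — forward …CAAGAGAG, reverse …TTGAACAT.
Reverse complement of the reverse primer's last 8 bases: ATGTTCAA; its first k bases are the reverse complement of the reverse primer's last k bases, so a perfect k-base overlap needs the forward primer's last k bases to equal them.
Comparing (forward last k vs required): k=1: G vs A ✗; k=2: AG vs AT ✗; k=3: GAG vs ATG ✗; k=4: AGAG vs ATGT ✗; k=5: GAGAG vs ATGTT ✗; k=6: AGAGAG vs ATGTTC ✗; k=7: AAGAGAG vs ATGTTCA ✗; k=8: CAAGAGAG vs ATGTTCAA ✗.
No overlap length from 1 to 8 is perfect, so the longest perfect 3' overlap is 0.

Longest perfect overlap: 0 complementary base pairs; below the dimer-risk threshold (threshold 3).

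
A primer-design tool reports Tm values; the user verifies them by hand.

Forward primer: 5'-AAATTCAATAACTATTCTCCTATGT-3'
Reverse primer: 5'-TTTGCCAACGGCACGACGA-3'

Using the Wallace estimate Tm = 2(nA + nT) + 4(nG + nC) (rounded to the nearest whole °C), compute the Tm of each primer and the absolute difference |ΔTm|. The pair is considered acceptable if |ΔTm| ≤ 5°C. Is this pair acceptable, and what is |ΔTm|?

|ΔTm| = 2°C; the pair is acceptable.

Forward: A=9 T=10 G=1 C=5 → Tm = 2·19 + 4·6 = 62°C.
Reverse: A=5 T=3 G=5 C=6 → Tm = 2·8 + 4·11 = 60°C.
|ΔTm| = |62 − 60| = 2°C, ≤ 5°C.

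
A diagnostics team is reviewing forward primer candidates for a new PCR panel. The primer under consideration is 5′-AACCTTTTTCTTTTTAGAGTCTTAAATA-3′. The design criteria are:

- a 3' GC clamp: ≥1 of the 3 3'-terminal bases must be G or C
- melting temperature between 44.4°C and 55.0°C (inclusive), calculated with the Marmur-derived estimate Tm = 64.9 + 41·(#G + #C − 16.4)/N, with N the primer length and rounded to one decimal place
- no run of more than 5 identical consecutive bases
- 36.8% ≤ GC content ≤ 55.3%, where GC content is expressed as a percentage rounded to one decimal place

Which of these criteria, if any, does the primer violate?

Base counts: A=8, T=14, G=2, C=4 (length 28).
GC clamp: 3' end ATA has 0 G/C, need ≥1 ✗
Tm: Tm = 64.9 + 41·(6 − 16.4)/28 = 49.7°C ✓
homopolymer run: longest run = 5 ✓
GC content: GC 6/28 = 21.4%, outside 36.8–55.3% ✗

Fails: GC clamp, GC content.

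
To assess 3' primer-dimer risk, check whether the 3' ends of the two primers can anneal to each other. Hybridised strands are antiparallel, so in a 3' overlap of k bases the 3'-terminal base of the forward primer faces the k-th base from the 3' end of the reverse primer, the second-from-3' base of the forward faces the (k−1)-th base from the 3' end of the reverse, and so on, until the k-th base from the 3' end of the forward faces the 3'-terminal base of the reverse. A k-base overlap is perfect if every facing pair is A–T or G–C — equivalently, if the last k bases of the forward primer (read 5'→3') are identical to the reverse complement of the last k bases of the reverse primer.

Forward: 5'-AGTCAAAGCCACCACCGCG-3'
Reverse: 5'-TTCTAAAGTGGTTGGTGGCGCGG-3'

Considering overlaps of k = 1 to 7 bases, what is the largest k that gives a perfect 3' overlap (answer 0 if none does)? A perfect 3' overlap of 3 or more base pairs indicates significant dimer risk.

Last 7 bases (5'→3') — forward …CACCGCG, reverse …GGCGCGG.
Reverse complement of the reverse primer's last 7 bases: CCGCGCC; its first k bases are the reverse complement of the reverse primer's last k bases, so a perfect k-base overlap needs the forward primer's last k bases to equal them.
Comparing (forward last k vs required): k=1: G vs C ✗; k=2: CG vs CC ✗; k=3: GCG vs CCG ✗; k=4: CGCG vs CCGC ✗; k=5: CCGCG vs CCGCG ✓; k=6: ACCGCG vs CCGCGC ✗; k=7: CACCGCG vs CCGCGCC ✗.
Only k = 5 is perfect, so the longest perfect 3' overlap is 5.

Longest perfect overlap: 5 complementary base pairs; significant dimer risk (threshold 3).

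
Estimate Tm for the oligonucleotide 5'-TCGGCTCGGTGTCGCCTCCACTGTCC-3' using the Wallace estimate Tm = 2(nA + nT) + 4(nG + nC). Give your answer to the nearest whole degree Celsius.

88°C

Base counts: A=1, T=7, G=7, C=11 (length 26).
Tm = 2·(1+7) + 4·(7+11) = 2·8 + 4·18 = 16 + 72 = 88°C.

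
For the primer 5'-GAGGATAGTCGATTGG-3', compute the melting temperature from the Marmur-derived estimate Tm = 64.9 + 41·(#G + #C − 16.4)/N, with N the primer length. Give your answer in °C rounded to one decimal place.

43.4°C

Base counts: A=4, T=4, G=7, C=1; G+C = 8, N = 16.
Tm = 64.9 + 41·(8 − 16.4)/16 = 64.9 + -344.40/16 = 43.4°C.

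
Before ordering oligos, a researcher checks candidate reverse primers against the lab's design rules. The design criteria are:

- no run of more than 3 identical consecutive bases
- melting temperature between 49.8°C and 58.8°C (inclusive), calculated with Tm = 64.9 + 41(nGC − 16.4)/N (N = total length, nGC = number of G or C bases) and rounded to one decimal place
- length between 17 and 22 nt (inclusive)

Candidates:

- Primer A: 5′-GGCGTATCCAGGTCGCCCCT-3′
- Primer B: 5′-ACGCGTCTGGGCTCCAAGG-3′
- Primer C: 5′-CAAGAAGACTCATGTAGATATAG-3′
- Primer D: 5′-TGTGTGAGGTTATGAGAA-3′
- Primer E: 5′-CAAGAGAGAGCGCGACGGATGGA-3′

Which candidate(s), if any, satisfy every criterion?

Primer B only.

Primer A (20 nt, A=2 T=4 G=6 C=8): longest run = 4, exceeds 3 ✗; Tm = 64.9 + 41·(14 − 16.4)/20 = 60.0°C, outside 49.8–58.8°C ✗; length 20 ✓ — fails.
Primer B (19 nt, A=3 T=3 G=7 C=6): longest run = 3 ✓; Tm = 64.9 + 41·(13 − 16.4)/19 = 57.6°C ✓; length 19 ✓ — passes.
Primer C (23 nt, A=10 T=5 G=5 C=3): longest run = 2 ✓; Tm = 64.9 + 41·(8 − 16.4)/23 = 49.9°C ✓; length 23, outside 17–22 ✗ — fails.
Primer D (18 nt, A=5 T=6 G=7 C=0): longest run = 2 ✓; Tm = 64.9 + 41·(7 − 16.4)/18 = 43.5°C, outside 49.8–58.8°C ✗; length 18 ✓ — fails.
Primer E (23 nt, A=8 T=1 G=10 C=4): longest run = 2 ✓; Tm = 64.9 + 41·(14 − 16.4)/23 = 60.6°C, outside 49.8–58.8°C ✗; length 23, outside 17–22 ✗ — fails.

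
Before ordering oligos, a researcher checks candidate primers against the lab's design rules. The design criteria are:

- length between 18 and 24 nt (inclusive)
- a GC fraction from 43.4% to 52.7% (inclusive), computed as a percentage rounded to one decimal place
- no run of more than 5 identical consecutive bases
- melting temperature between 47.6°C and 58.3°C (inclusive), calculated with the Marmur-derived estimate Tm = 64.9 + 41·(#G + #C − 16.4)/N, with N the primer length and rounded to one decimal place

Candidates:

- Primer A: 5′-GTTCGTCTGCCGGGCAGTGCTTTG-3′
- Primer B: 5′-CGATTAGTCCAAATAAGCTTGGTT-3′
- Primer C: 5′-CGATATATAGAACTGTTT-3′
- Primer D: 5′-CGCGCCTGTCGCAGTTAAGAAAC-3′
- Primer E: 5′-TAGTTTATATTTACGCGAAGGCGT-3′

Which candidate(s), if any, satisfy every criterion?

Primer A (24 nt, A=1 T=8 G=9 C=6): length 24 ✓; GC 15/24 = 62.5%, outside 43.4–52.7% ✗; longest run = 3 ✓; Tm = 64.9 + 41·(15 − 16.4)/24 = 62.5°C, outside 47.6–58.3°C ✗ — fails.
Primer B (24 nt, A=7 T=8 G=5 C=4): length 24 ✓; GC 9/24 = 37.5%, outside 43.4–52.7% ✗; longest run = 3 ✓; Tm = 64.9 + 41·(9 − 16.4)/24 = 52.3°C ✓ — fails.
Primer C (18 nt, A=6 T=7 G=3 C=2): length 18 ✓; GC 5/18 = 27.8%, outside 43.4–52.7% ✗; longest run = 3 ✓; Tm = 64.9 + 41·(5 − 16.4)/18 = 38.9°C, outside 47.6–58.3°C ✗ — fails.
Primer D (23 nt, A=6 T=4 G=6 C=7): length 23 ✓; GC 13/23 = 56.5%, outside 43.4–52.7% ✗; longest run = 3 ✓; Tm = 64.9 + 41·(13 − 16.4)/23 = 58.8°C, outside 47.6–58.3°C ✗ — fails.
Primer E (24 nt, A=6 T=9 G=6 C=3): length 24 ✓; GC 9/24 = 37.5%, outside 43.4–52.7% ✗; longest run = 3 ✓; Tm = 64.9 + 41·(9 − 16.4)/24 = 52.3°C ✓ — fails.

None of the candidates satisfy all criteria.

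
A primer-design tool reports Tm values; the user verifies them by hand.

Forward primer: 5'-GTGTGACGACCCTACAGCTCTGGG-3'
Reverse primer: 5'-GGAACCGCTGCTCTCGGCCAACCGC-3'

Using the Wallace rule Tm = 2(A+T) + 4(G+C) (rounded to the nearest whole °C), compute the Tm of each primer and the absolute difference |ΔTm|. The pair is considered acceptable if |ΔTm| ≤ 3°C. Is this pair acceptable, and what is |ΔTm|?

Forward: A=4 T=5 G=8 C=7 → Tm = 2·9 + 4·15 = 78°C.
Reverse: A=4 T=3 G=7 C=11 → Tm = 2·7 + 4·18 = 86°C.
|ΔTm| = |78 − 86| = 8°C, > 3°C.

|ΔTm| = 8°C; the pair is not acceptable.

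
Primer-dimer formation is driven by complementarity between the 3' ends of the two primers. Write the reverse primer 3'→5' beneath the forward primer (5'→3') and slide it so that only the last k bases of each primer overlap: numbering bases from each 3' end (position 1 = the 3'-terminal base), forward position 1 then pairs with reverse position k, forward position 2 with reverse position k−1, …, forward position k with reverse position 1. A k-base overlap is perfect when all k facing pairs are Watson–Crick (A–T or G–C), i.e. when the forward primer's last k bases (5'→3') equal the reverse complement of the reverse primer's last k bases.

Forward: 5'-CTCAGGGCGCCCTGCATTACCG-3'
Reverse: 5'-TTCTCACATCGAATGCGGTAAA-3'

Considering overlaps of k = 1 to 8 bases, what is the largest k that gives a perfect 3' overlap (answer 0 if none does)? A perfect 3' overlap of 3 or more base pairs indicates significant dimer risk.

Longest perfect overlap: 0 complementary base pairs; below the dimer-risk threshold (threshold 3).

Last 8 bases (5'→3') — forward …CATTACCG, reverse …GCGGTAAA.
Reverse complement of the reverse primer's last 8 bases: TTTACCGC; its first k bases are the reverse complement of the reverse primer's last k bases, so a perfect k-base overlap needs the forward primer's last k bases to equal them.
Comparing (forward last k vs required): k=1: G vs T ✗; k=2: CG vs TT ✗; k=3: CCG vs TTT ✗; k=4: ACCG vs TTTA ✗; k=5: TACCG vs TTTAC ✗; k=6: TTACCG vs TTTACC ✗; k=7: ATTACCG vs TTTACCG ✗; k=8: CATTACCG vs TTTACCGC ✗.
No overlap length from 1 to 8 is perfect, so the longest perfect 3' overlap is 0.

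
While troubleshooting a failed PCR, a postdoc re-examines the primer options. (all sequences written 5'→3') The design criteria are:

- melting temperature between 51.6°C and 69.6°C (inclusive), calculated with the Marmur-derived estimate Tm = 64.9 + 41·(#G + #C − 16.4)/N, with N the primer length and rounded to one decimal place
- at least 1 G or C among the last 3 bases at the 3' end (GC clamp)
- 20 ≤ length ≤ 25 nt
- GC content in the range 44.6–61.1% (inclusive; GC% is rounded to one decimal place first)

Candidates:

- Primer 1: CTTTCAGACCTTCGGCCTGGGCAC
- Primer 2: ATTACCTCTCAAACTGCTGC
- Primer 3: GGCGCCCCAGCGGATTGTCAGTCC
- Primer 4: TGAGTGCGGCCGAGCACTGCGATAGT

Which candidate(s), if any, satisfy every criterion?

None of the candidates satisfy all criteria.

Primer 1 (24 nt, A=3 T=6 G=6 C=9): Tm = 64.9 + 41·(15 − 16.4)/24 = 62.5°C ✓; 3' end CAC has 2 G/C ✓; length 24 ✓; GC 15/24 = 62.5%, outside 44.6–61.1% ✗ — fails.
Primer 2 (20 nt, A=5 T=6 G=2 C=7): Tm = 64.9 + 41·(9 − 16.4)/20 = 49.7°C, outside 51.6–69.6°C ✗; 3' end TGC has 2 G/C ✓; length 20 ✓; GC 9/20 = 45.0% ✓ — fails.
Primer 3 (24 nt, A=3 T=4 G=8 C=9): Tm = 64.9 + 41·(17 − 16.4)/24 = 65.9°C ✓; 3' end TCC has 2 G/C ✓; length 24 ✓; GC 17/24 = 70.8%, outside 44.6–61.1% ✗ — fails.
Primer 4 (26 nt, A=5 T=5 G=10 C=6): Tm = 64.9 + 41·(16 − 16.4)/26 = 64.3°C ✓; 3' end AGT has 1 G/C ✓; length 26, outside 20–25 ✗; GC 16/26 = 61.5%, outside 44.6–61.1% ✗ — fails.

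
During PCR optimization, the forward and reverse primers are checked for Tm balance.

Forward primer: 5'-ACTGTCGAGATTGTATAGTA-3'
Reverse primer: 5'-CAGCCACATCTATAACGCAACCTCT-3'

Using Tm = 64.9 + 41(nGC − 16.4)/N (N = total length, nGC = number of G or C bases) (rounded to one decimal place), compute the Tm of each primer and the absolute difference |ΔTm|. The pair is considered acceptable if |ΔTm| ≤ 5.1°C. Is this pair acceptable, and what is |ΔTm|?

Forward: G+C = 7, N = 20 → Tm = 64.9 + 41·(7 − 16.4)/20 = 45.6°C.
Reverse: G+C = 12, N = 25 → Tm = 64.9 + 41·(12 − 16.4)/25 = 57.7°C.
|ΔTm| = |45.6 − 57.7| = 12.1°C, > 5.1°C.

|ΔTm| = 12.1°C; the pair is not acceptable.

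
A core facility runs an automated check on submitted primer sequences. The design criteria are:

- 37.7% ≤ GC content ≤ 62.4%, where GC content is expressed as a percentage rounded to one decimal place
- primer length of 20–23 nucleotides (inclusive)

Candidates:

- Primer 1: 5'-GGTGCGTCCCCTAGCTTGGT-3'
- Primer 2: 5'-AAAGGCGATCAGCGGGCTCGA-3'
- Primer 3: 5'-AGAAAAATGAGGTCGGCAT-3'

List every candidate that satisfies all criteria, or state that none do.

Primer 2 only.

Primer 1 (20 nt, A=1 T=6 G=7 C=6): GC 13/20 = 65.0%, outside 37.7–62.4% ✗; length 20 ✓ — fails.
Primer 2 (21 nt, A=6 T=2 G=8 C=5): GC 13/21 = 61.9% ✓; length 21 ✓ — passes.
Primer 3 (19 nt, A=8 T=3 G=6 C=2): GC 8/19 = 42.1% ✓; length 19, outside 20–23 ✗ — fails.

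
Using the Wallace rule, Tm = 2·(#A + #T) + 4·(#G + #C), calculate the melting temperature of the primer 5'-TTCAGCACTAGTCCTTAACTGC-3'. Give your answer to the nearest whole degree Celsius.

64°C

Base counts: A=5, T=7, G=3, C=7 (length 22).
Tm = 2·(5+7) + 4·(3+7) = 2·12 + 4·10 = 24 + 40 = 64°C.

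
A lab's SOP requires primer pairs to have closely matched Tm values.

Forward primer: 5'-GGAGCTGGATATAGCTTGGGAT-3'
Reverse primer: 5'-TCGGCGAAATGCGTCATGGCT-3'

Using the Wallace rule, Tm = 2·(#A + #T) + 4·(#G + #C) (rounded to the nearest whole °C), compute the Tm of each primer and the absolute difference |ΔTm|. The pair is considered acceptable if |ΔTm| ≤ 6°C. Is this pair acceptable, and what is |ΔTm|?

|ΔTm| = 0°C; the pair is acceptable.

Forward: A=5 T=6 G=9 C=2 → Tm = 2·11 + 4·11 = 66°C.
Reverse: A=4 T=5 G=7 C=5 → Tm = 2·9 + 4·12 = 66°C.
|ΔTm| = |66 − 66| = 0°C, ≤ 6°C.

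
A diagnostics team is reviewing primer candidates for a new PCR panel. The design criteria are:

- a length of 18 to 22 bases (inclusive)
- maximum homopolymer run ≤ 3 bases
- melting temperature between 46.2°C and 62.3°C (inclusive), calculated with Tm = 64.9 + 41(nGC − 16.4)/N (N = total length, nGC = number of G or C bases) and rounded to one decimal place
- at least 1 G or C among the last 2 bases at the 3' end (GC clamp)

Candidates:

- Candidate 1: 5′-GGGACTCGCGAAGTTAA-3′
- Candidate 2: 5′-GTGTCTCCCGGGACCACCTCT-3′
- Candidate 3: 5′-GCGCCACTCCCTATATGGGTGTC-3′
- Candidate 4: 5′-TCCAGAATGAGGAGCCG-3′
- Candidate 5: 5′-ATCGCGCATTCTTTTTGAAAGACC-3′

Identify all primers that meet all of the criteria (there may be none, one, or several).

Candidate 1 (17 nt, A=5 T=3 G=6 C=3): length 17, outside 18–22 ✗; longest run = 3 ✓; Tm = 64.9 + 41·(9 − 16.4)/17 = 47.1°C ✓; 3' end AA has 0 G/C, need ≥1 ✗ — fails.
Candidate 2 (21 nt, A=2 T=5 G=5 C=9): length 21 ✓; longest run = 3 ✓; Tm = 64.9 + 41·(14 − 16.4)/21 = 60.2°C ✓; 3' end CT has 1 G/C ✓ — passes.
Candidate 3 (23 nt, A=3 T=6 G=6 C=8): length 23, outside 18–22 ✗; longest run = 3 ✓; Tm = 64.9 + 41·(14 − 16.4)/23 = 60.6°C ✓; 3' end TC has 1 G/C ✓ — fails.
Candidate 4 (17 nt, A=5 T=2 G=6 C=4): length 17, outside 18–22 ✗; longest run = 2 ✓; Tm = 64.9 + 41·(10 − 16.4)/17 = 49.5°C ✓; 3' end CG has 2 G/C ✓ — fails.
Candidate 5 (24 nt, A=6 T=8 G=4 C=6): length 24, outside 18–22 ✗; longest run = 5, exceeds 3 ✗; Tm = 64.9 + 41·(10 − 16.4)/24 = 54.0°C ✓; 3' end CC has 2 G/C ✓ — fails.

Candidate 2 only.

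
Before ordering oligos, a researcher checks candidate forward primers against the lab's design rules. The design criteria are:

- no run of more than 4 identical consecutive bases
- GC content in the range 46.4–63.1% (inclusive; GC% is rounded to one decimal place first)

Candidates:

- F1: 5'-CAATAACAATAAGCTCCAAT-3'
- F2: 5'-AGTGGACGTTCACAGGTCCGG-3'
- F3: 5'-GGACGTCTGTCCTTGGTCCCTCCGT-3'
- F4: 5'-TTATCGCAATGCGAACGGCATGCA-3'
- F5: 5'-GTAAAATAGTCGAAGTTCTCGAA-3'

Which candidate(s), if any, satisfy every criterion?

F1 (20 nt, A=10 T=4 G=1 C=5): longest run = 2 ✓; GC 6/20 = 30.0%, outside 46.4–63.1% ✗ — fails.
F2 (21 nt, A=4 T=4 G=8 C=5): longest run = 2 ✓; GC 13/21 = 61.9% ✓ — passes.
F3 (25 nt, A=1 T=8 G=7 C=9): longest run = 3 ✓; GC 16/25 = 64.0%, outside 46.4–63.1% ✗ — fails.
F4 (24 nt, A=7 T=5 G=6 C=6): longest run = 2 ✓; GC 12/24 = 50.0% ✓ — passes.
F5 (23 nt, A=9 T=6 G=5 C=3): longest run = 4 ✓; GC 8/23 = 34.8%, outside 46.4–63.1% ✗ — fails.

F2 and F4.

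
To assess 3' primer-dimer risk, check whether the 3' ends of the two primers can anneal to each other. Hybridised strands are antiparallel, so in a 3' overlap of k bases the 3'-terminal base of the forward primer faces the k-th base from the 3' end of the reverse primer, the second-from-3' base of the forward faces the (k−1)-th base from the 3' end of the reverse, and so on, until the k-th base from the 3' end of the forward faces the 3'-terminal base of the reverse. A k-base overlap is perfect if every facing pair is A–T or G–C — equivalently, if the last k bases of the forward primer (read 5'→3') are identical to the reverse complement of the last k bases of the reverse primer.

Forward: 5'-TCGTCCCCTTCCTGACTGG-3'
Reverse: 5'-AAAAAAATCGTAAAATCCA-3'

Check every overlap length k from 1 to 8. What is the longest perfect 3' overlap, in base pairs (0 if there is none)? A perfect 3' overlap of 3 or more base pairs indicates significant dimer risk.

Last 8 bases (5'→3') — forward …CTGACTGG, reverse …AAAATCCA.
Reverse complement of the reverse primer's last 8 bases: TGGATTTT; its first k bases are the reverse complement of the reverse primer's last k bases, so a perfect k-base overlap needs the forward primer's last k bases to equal them.
Comparing (forward last k vs required): k=1: G vs T ✗; k=2: GG vs TG ✗; k=3: TGG vs TGG ✓; k=4: CTGG vs TGGA ✗; k=5: ACTGG vs TGGAT ✗; k=6: GACTGG vs TGGATT ✗; k=7: TGACTGG vs TGGATTT ✗; k=8: CTGACTGG vs TGGATTTT ✗.
Only k = 3 is perfect, so the longest perfect 3' overlap is 3.

Longest perfect overlap: 3 complementary base pairs; significant dimer risk (threshold 3).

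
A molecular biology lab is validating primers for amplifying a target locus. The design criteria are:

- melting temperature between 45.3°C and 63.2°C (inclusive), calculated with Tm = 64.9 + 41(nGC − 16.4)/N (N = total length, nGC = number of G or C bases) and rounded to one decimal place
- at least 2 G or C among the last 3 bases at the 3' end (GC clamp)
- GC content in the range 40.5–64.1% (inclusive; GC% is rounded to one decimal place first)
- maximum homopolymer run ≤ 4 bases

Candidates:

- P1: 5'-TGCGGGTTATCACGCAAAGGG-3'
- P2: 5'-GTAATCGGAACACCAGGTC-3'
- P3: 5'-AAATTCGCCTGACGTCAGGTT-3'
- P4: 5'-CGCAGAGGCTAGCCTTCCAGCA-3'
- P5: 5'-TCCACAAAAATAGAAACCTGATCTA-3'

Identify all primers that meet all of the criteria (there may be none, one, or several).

P1, P2 and P4.

P1 (21 nt, A=5 T=4 G=8 C=4): Tm = 64.9 + 41·(12 − 16.4)/21 = 56.3°C ✓; 3' end GGG has 3 G/C ✓; GC 12/21 = 57.1% ✓; longest run = 3 ✓ — passes.
P2 (19 nt, A=6 T=3 G=5 C=5): Tm = 64.9 + 41·(10 − 16.4)/19 = 51.1°C ✓; 3' end GTC has 2 G/C ✓; GC 10/19 = 52.6% ✓; longest run = 2 ✓ — passes.
P3 (21 nt, A=5 T=6 G=5 C=5): Tm = 64.9 + 41·(10 − 16.4)/21 = 52.4°C ✓; 3' end GTT has 1 G/C, need ≥2 ✗; GC 10/21 = 47.6% ✓; longest run = 3 ✓ — fails.
P4 (22 nt, A=5 T=3 G=6 C=8): Tm = 64.9 + 41·(14 − 16.4)/22 = 60.4°C ✓; 3' end GCA has 2 G/C ✓; GC 14/22 = 63.6% ✓; longest run = 2 ✓ — passes.
P5 (25 nt, A=12 T=5 G=2 C=6): Tm = 64.9 + 41·(8 − 16.4)/25 = 51.1°C ✓; 3' end CTA has 1 G/C, need ≥2 ✗; GC 8/25 = 32.0%, outside 40.5–64.1% ✗; longest run = 5, exceeds 4 ✗ — fails.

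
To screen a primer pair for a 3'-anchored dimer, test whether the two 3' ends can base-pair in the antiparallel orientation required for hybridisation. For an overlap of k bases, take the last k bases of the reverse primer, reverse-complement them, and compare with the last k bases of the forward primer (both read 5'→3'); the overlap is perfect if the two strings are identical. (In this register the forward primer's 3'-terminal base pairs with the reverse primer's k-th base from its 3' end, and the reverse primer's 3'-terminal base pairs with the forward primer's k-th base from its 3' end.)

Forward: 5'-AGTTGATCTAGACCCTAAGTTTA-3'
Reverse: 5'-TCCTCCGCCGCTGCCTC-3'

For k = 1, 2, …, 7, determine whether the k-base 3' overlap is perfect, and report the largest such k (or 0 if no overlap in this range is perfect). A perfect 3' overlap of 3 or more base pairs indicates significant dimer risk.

Longest perfect overlap: 0 complementary base pairs; below the dimer-risk threshold (threshold 3).

Last 7 bases (5'→3') — forward …AAGTTTA, reverse …CTGCCTC.
Reverse complement of the reverse primer's last 7 bases: GAGGCAG; its first k bases are the reverse complement of the reverse primer's last k bases, so a perfect k-base overlap needs the forward primer's last k bases to equal them.
Comparing (forward last k vs required): k=1: A vs G ✗; k=2: TA vs GA ✗; k=3: TTA vs GAG ✗; k=4: TTTA vs GAGG ✗; k=5: GTTTA vs GAGGC ✗; k=6: AGTTTA vs GAGGCA ✗; k=7: AAGTTTA vs GAGGCAG ✗.
No overlap length from 1 to 7 is perfect, so the longest perfect 3' overlap is 0.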